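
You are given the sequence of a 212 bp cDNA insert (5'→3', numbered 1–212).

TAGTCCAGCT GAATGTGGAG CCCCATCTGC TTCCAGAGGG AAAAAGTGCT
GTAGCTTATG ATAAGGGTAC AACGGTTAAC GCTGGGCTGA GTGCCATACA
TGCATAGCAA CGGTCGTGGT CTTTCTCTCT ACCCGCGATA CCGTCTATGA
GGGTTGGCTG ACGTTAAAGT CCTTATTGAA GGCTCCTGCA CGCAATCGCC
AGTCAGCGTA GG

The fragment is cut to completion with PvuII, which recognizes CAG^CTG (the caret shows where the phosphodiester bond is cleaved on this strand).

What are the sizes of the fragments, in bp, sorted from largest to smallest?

The PvuII site (CAGCTG) starts at position 6.
PvuII cuts after base 3 of each site, so after position 8.
Linear molecule, 1 cut → 2 fragments:
  1–8 → 8 bp
  9–212 → 204 bp
Sorted largest to smallest: 204, 8 bp.

204, 8 bp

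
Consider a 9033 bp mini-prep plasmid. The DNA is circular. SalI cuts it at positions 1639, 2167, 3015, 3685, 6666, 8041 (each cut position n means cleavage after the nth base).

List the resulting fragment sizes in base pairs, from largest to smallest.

2981, 2631, 1375, 848, 670, 528 bp

Circular molecule, 6 cuts → 6 fragments:
  2167 − 1639 = 528 bp
  3015 − 2167 = 848 bp
  3685 − 3015 = 670 bp
  6666 − 3685 = 2981 bp
  8041 − 6666 = 1375 bp
  wrap: 9033 − 8041 + 1639 = 2631 bp
Sorted largest to smallest: 2981, 2631, 1375, 848, 670, 528 bp.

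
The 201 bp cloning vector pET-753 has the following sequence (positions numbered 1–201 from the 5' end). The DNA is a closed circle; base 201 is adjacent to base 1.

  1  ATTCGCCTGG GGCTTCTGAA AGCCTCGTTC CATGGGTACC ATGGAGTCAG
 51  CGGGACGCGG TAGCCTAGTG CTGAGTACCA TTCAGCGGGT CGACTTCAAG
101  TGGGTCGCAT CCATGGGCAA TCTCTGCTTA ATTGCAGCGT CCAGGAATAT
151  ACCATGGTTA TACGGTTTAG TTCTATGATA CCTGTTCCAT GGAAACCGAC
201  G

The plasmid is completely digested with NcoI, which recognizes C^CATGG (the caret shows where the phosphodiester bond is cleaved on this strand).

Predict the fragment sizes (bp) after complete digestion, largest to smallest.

72, 44, 41, 35, 9 bp

NcoI sites (CCATGG) start at positions 30, 39, 111, 152, 187.
NcoI cuts after the first base of each site, so after positions 30, 39, 111, 152, 187.
Circular molecule, 5 cuts → 5 fragments:
  31–39 → 9 bp
  40–111 → 72 bp
  112–152 → 41 bp
  153–187 → 35 bp
  188–201 then 1–30 → 14 + 30 = 44 bp
Sorted largest to smallest: 72, 44, 41, 35, 9 bp.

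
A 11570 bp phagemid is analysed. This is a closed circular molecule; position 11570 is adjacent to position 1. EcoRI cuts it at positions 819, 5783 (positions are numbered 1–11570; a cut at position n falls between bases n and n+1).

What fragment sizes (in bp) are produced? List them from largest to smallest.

6606, 4964 bp

Circular molecule, 2 cuts → 2 fragments:
  5783 − 819 = 4964 bp
  wrap: 11570 − 5783 + 819 = 6606 bp
Sorted largest to smallest: 6606, 4964 bp.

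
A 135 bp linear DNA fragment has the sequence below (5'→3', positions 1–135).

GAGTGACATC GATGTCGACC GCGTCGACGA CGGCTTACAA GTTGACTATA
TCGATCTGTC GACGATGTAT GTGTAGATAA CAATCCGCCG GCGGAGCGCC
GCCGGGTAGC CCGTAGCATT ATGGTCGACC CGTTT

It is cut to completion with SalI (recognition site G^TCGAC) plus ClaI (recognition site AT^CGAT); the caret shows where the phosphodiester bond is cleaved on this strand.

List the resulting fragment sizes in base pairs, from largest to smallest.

66, 28, 11, 9, 9, 7, 5 bp

SalI sites (GTCGAC) start at positions 14, 23, 58, 124.
SalI cuts after the first base of each site, so after positions 14, 23, 58, 124.
ClaI sites (ATCGAT) start at positions 8, 50.
ClaI cuts after base 2 of each site, so after positions 9, 51.
Combined cut positions: 9, 14, 23, 51, 58, 124.
Linear molecule, 6 cuts → 7 fragments:
  1–9 → 9 bp
  10–14 → 5 bp
  15–23 → 9 bp
  24–51 → 28 bp
  52–58 → 7 bp
  59–124 → 66 bp
  125–135 → 11 bp
Sorted largest to smallest: 66, 28, 11, 9, 9, 7, 5 bp.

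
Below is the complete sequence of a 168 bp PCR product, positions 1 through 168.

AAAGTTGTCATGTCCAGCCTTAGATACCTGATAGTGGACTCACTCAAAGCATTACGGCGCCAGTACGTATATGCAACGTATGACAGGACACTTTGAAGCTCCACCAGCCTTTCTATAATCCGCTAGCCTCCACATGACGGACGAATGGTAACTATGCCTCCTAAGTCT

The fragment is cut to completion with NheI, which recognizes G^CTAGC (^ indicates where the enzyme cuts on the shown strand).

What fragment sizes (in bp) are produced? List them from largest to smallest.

122, 46 bp

The NheI site (GCTAGC) starts at position 122.
NheI cuts after the first base of each site, so after position 122.
Linear molecule, 1 cut → 2 fragments:
  1–122 → 122 bp
  123–168 → 46 bp
Sorted largest to smallest: 122, 46 bp.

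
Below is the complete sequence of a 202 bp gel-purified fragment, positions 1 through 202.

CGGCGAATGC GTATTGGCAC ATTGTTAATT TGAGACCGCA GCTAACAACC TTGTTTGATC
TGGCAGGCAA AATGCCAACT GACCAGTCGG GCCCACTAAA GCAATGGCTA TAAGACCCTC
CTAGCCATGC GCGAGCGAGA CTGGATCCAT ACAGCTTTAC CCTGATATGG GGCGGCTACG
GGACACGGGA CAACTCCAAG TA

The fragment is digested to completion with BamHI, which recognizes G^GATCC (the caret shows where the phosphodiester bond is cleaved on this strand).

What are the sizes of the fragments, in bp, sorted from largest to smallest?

143, 59 bp

The BamHI site (GGATCC) starts at position 143.
BamHI cuts after the first base of each site, so after position 143.
Linear molecule, 1 cut → 2 fragments:
  1–143 → 143 bp
  144–202 → 59 bp
Sorted largest to smallest: 143, 59 bp.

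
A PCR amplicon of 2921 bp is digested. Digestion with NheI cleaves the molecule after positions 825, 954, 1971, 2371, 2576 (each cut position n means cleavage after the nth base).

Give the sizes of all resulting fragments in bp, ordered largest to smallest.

Linear molecule, 5 cuts → 6 fragments:
  825 − 0 = 825 bp
  954 − 825 = 129 bp
  1971 − 954 = 1017 bp
  2371 − 1971 = 400 bp
  2576 − 2371 = 205 bp
  2921 − 2576 = 345 bp
Sorted largest to smallest: 1017, 825, 400, 345, 205, 129 bp.

1017, 825, 400, 345, 205, 129 bp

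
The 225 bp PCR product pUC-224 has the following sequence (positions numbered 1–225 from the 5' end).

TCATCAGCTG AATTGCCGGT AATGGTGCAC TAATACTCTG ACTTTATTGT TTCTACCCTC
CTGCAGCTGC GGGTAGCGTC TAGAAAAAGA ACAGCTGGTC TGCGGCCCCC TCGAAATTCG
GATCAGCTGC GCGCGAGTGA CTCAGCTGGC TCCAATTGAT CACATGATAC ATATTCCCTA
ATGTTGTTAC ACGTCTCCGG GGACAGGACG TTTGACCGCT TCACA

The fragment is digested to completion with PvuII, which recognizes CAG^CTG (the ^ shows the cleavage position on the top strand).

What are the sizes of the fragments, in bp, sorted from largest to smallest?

80, 59, 32, 28, 19, 7 bp

PvuII sites (CAGCTG) start at positions 5, 64, 92, 124, 143.
PvuII cuts after base 3 of each site, so after positions 7, 66, 94, 126, 145.
Linear molecule, 5 cuts → 6 fragments:
  1–7 → 7 bp
  8–66 → 59 bp
  67–94 → 28 bp
  95–126 → 32 bp
  127–145 → 19 bp
  146–225 → 80 bp
Sorted largest to smallest: 80, 59, 32, 28, 19, 7 bp.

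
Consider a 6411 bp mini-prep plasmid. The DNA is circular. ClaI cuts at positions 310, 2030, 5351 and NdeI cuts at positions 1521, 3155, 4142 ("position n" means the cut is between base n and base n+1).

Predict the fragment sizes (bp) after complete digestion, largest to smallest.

1370, 1211, 1209, 1125, 987, 509 bp

Combined cut positions (sorted): 310, 1521, 2030, 3155, 4142, 5351.
Circular molecule, 6 cuts → 6 fragments:
  1521 − 310 = 1211 bp
  2030 − 1521 = 509 bp
  3155 − 2030 = 1125 bp
  4142 − 3155 = 987 bp
  5351 − 4142 = 1209 bp
  wrap: 6411 − 5351 + 310 = 1370 bp
Sorted largest to smallest: 1370, 1211, 1209, 1125, 987, 509 bp.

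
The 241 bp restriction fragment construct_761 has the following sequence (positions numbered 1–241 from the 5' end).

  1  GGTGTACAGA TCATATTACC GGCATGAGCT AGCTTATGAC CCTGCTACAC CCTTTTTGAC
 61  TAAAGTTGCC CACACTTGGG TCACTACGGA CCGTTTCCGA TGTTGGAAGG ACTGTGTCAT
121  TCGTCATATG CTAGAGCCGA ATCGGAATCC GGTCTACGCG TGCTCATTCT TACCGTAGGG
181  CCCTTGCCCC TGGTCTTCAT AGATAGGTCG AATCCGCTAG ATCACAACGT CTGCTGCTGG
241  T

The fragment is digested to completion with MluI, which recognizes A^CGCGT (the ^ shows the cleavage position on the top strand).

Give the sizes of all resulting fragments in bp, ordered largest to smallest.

The MluI site (ACGCGT) starts at position 156.
MluI cuts after the first base of each site, so after position 156.
Linear molecule, 1 cut → 2 fragments:
  1–156 → 156 bp
  157–241 → 85 bp
Sorted largest to smallest: 156, 85 bp.

156, 85 bp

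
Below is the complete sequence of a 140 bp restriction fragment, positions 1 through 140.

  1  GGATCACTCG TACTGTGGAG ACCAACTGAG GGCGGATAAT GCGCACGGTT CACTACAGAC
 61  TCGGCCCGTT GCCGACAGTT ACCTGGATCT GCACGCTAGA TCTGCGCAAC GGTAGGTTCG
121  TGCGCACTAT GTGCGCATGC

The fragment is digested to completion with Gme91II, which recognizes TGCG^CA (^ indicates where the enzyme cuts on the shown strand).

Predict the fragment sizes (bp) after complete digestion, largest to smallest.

63, 43, 18, 11, 5 bp

Gme91II sites (TGCGCA) start at positions 40, 103, 121, 132.
Gme91II cuts after base 4 of each site, so after positions 43, 106, 124, 135.
Linear molecule, 4 cuts → 5 fragments:
  1–43 → 43 bp
  44–106 → 63 bp
  107–124 → 18 bp
  125–135 → 11 bp
  136–140 → 5 bp
Sorted largest to smallest: 63, 43, 18, 11, 5 bp.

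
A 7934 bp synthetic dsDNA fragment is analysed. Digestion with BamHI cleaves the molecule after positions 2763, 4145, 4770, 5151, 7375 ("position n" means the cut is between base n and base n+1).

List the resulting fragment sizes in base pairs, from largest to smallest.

Linear molecule, 5 cuts → 6 fragments:
  2763 − 0 = 2763 bp
  4145 − 2763 = 1382 bp
  4770 − 4145 = 625 bp
  5151 − 4770 = 381 bp
  7375 − 5151 = 2224 bp
  7934 − 7375 = 559 bp
Sorted largest to smallest: 2763, 2224, 1382, 625, 559, 381 bp.

2763, 2224, 1382, 625, 559, 381 bp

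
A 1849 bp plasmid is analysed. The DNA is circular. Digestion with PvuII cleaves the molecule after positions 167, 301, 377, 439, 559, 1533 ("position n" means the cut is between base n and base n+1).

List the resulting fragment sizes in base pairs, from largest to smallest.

974, 483, 134, 120, 76, 62 bp

Circular molecule, 6 cuts → 6 fragments:
  301 − 167 = 134 bp
  377 − 301 = 76 bp
  439 − 377 = 62 bp
  559 − 439 = 120 bp
  1533 − 559 = 974 bp
  wrap: 1849 − 1533 + 167 = 483 bp
Sorted largest to smallest: 974, 483, 134, 120, 76, 62 bp.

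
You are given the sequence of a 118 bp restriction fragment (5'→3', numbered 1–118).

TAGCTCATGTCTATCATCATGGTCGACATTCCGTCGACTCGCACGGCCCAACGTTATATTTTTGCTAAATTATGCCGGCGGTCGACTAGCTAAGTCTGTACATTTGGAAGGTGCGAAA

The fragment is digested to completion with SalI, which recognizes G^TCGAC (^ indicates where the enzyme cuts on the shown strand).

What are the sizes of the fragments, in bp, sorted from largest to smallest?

SalI sites (GTCGAC) start at positions 22, 33, 81.
SalI cuts after the first base of each site, so after positions 22, 33, 81.
Linear molecule, 3 cuts → 4 fragments:
  1–22 → 22 bp
  23–33 → 11 bp
  34–81 → 48 bp
  82–118 → 37 bp
Sorted largest to smallest: 48, 37, 22, 11 bp.

48, 37, 22, 11 bp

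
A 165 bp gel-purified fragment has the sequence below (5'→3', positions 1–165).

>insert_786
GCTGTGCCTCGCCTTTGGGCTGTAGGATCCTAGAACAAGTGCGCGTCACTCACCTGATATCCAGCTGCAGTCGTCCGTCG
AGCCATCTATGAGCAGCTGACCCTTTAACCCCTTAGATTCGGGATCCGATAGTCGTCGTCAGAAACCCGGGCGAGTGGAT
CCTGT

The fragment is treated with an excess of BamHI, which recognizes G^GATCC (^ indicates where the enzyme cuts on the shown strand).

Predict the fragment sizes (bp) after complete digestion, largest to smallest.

BamHI sites (GGATCC) start at positions 25, 122, 157.
BamHI cuts after the first base of each site, so after positions 25, 122, 157.
Linear molecule, 3 cuts → 4 fragments:
  1–25 → 25 bp
  26–122 → 97 bp
  123–157 → 35 bp
  158–165 → 8 bp
Sorted largest to smallest: 97, 35, 25, 8 bp.

97, 35, 25, 8 bp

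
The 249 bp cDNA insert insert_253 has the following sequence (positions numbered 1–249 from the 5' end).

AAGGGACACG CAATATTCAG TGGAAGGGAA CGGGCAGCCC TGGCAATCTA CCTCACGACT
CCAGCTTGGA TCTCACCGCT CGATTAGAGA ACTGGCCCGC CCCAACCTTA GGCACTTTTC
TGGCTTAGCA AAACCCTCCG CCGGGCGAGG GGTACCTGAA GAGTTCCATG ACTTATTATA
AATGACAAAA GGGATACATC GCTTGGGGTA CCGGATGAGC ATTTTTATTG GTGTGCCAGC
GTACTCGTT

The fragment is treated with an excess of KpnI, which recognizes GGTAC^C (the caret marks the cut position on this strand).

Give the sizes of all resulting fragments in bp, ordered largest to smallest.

KpnI sites (GGTACC) start at positions 151, 207.
KpnI cuts after base 5 of each site (before the last base), so after positions 155, 211.
Linear molecule, 2 cuts → 3 fragments:
  1–155 → 155 bp
  156–211 → 56 bp
  212–249 → 38 bp
Sorted largest to smallest: 155, 56, 38 bp.

155, 56, 38 bp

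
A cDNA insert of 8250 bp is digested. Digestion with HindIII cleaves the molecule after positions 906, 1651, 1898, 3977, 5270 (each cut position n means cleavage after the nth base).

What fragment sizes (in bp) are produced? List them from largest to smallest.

2980, 2079, 1293, 906, 745, 247 bp

Linear molecule, 5 cuts → 6 fragments:
  906 − 0 = 906 bp
  1651 − 906 = 745 bp
  1898 − 1651 = 247 bp
  3977 − 1898 = 2079 bp
  5270 − 3977 = 1293 bp
  8250 − 5270 = 2980 bp
Sorted largest to smallest: 2980, 2079, 1293, 906, 745, 247 bp.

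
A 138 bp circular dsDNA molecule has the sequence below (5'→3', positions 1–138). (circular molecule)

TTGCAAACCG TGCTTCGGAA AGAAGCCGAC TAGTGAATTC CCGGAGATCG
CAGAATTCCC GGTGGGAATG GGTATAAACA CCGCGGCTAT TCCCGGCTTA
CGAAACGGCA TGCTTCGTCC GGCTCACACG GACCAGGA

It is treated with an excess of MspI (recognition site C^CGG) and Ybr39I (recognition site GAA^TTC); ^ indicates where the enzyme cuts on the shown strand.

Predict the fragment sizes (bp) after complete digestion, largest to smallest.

MspI sites (CCGG) start at positions 41, 59, 93, 119.
MspI cuts after the first base of each site, so after positions 41, 59, 93, 119.
Ybr39I sites (GAATTC) start at positions 35, 53.
Ybr39I cuts after base 3 of each site, so after positions 37, 55.
Combined cut positions: 37, 41, 55, 59, 93, 119.
Circular molecule, 6 cuts → 6 fragments:
  38–41 → 4 bp
  42–55 → 14 bp
  56–59 → 4 bp
  60–93 → 34 bp
  94–119 → 26 bp
  120–138 then 1–37 → 19 + 37 = 56 bp
Sorted largest to smallest: 56, 34, 26, 14, 4, 4 bp.

56, 34, 26, 14, 4, 4 bp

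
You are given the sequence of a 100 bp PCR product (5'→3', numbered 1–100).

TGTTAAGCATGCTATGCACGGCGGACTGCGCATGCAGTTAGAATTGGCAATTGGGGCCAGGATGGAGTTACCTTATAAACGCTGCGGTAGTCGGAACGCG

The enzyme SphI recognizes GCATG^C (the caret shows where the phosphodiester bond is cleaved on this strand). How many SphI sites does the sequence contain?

2

GCATGC occurs starting at positions 7, 30.
SphI cuts at 2 sites.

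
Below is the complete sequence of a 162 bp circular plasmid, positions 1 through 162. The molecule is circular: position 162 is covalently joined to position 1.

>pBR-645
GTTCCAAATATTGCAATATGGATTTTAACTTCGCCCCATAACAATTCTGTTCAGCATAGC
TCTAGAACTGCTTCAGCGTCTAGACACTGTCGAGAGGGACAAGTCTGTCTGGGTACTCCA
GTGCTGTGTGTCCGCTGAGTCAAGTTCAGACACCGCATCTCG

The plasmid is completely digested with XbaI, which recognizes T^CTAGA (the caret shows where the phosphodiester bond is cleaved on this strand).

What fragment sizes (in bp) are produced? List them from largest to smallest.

XbaI sites (TCTAGA) start at positions 61, 79.
XbaI cuts after the first base of each site, so after positions 61, 79.
Circular molecule, 2 cuts → 2 fragments:
  62–79 → 18 bp
  80–162 then 1–61 → 83 + 61 = 144 bp
Sorted largest to smallest: 144, 18 bp.

144, 18 bp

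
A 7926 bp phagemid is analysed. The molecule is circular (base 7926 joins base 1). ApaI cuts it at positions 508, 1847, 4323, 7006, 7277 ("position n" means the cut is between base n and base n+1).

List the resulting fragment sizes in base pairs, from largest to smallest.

2683, 2476, 1339, 1157, 271 bp

Circular molecule, 5 cuts → 5 fragments:
  1847 − 508 = 1339 bp
  4323 − 1847 = 2476 bp
  7006 − 4323 = 2683 bp
  7277 − 7006 = 271 bp
  wrap: 7926 − 7277 + 508 = 1157 bp
Sorted largest to smallest: 2683, 2476, 1339, 1157, 271 bp.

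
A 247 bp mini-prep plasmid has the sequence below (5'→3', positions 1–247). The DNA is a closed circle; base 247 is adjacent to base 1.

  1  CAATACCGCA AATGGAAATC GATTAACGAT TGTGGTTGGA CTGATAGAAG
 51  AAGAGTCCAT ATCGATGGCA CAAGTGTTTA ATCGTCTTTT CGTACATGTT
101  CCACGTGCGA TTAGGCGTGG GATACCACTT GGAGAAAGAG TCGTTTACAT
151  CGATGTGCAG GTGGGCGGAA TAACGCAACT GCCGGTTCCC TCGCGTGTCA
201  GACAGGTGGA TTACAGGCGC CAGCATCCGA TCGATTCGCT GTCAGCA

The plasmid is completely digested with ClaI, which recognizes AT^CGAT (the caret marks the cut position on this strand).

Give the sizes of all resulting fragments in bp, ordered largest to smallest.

ClaI sites (ATCGAT) start at positions 18, 61, 149, 230.
ClaI cuts after base 2 of each site, so after positions 19, 62, 150, 231.
Circular molecule, 4 cuts → 4 fragments:
  20–62 → 43 bp
  63–150 → 88 bp
  151–231 → 81 bp
  232–247 then 1–19 → 16 + 19 = 35 bp
Sorted largest to smallest: 88, 81, 43, 35 bp.

88, 81, 43, 35 bp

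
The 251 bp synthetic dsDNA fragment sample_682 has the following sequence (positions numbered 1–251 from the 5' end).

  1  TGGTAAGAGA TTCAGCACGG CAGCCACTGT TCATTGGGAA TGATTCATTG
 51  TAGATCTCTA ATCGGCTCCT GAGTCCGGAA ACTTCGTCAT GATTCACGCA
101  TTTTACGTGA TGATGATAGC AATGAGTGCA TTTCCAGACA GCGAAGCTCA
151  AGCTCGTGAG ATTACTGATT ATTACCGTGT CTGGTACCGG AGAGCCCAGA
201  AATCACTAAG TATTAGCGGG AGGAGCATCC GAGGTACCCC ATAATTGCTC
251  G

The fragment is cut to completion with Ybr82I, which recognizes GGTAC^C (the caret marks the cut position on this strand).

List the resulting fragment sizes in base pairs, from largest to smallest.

Ybr82I sites (GGTACC) start at positions 183, 233.
Ybr82I cuts after base 5 of each site (before the last base), so after positions 187, 237.
Linear molecule, 2 cuts → 3 fragments:
  1–187 → 187 bp
  188–237 → 50 bp
  238–251 → 14 bp
Sorted largest to smallest: 187, 50, 14 bp.

187, 50, 14 bp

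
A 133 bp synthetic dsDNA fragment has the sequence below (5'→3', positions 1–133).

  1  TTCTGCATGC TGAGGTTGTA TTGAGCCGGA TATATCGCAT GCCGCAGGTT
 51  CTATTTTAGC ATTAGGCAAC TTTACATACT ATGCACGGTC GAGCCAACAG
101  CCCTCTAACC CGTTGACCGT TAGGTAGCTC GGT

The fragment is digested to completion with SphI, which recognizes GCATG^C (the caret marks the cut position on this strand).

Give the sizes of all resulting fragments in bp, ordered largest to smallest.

92, 32, 9 bp

SphI sites (GCATGC) start at positions 5, 37.
SphI cuts after base 5 of each site (before the last base), so after positions 9, 41.
Linear molecule, 2 cuts → 3 fragments:
  1–9 → 9 bp
  10–41 → 32 bp
  42–133 → 92 bp
Sorted largest to smallest: 92, 32, 9 bp.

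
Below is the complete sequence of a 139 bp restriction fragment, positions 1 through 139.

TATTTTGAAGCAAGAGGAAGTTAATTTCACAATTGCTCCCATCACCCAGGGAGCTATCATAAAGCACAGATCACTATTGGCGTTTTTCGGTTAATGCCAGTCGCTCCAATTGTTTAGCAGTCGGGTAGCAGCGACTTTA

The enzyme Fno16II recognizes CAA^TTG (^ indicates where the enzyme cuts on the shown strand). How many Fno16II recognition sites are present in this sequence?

2

CAATTG occurs starting at positions 30, 107.
Fno16II cuts at 2 sites.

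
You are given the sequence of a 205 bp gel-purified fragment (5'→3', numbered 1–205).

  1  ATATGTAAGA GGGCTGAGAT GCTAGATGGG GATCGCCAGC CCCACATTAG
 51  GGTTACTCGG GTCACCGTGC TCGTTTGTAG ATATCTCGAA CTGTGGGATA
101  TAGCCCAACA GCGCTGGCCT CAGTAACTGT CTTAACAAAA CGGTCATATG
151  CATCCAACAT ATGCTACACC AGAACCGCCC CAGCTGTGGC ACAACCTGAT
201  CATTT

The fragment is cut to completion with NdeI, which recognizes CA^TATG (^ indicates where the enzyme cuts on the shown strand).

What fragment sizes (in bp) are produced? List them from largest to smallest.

NdeI sites (CATATG) start at positions 145, 158.
NdeI cuts after base 2 of each site, so after positions 146, 159.
Linear molecule, 2 cuts → 3 fragments:
  1–146 → 146 bp
  147–159 → 13 bp
  160–205 → 46 bp
Sorted largest to smallest: 146, 46, 13 bp.

146, 46, 13 bp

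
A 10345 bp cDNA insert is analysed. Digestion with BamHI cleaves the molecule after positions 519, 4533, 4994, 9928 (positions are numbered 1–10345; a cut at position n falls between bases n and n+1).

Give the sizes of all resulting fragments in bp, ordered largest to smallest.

Linear molecule, 4 cuts → 5 fragments:
  519 − 0 = 519 bp
  4533 − 519 = 4014 bp
  4994 − 4533 = 461 bp
  9928 − 4994 = 4934 bp
  10345 − 9928 = 417 bp
Sorted largest to smallest: 4934, 4014, 519, 461, 417 bp.

4934, 4014, 519, 461, 417 bp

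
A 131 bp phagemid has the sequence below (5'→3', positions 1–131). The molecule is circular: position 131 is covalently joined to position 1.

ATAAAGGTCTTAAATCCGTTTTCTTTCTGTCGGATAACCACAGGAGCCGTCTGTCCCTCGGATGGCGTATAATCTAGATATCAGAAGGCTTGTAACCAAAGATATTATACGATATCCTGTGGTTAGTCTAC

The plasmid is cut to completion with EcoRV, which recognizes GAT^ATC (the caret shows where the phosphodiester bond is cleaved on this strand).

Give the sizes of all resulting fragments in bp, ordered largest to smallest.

EcoRV sites (GATATC) start at positions 77, 111.
EcoRV cuts after base 3 of each site, so after positions 79, 113.
Circular molecule, 2 cuts → 2 fragments:
  80–113 → 34 bp
  114–131 then 1–79 → 18 + 79 = 97 bp
Sorted largest to smallest: 97, 34 bp.

97, 34 bp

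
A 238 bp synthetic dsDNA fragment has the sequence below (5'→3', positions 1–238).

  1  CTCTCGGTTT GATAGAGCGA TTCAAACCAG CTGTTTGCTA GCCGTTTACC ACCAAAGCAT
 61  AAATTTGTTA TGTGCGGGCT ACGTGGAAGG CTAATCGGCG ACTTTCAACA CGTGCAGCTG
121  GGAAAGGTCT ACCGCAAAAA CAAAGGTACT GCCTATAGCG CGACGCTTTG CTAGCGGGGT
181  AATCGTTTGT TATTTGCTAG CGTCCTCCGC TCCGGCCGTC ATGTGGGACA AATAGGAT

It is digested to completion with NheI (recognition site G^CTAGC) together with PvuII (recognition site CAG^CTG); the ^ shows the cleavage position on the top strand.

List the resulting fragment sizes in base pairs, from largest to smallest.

NheI sites (GCTAGC) start at positions 37, 170, 196.
NheI cuts after the first base of each site, so after positions 37, 170, 196.
PvuII sites (CAGCTG) start at positions 28, 115.
PvuII cuts after base 3 of each site, so after positions 30, 117.
Combined cut positions: 30, 37, 117, 170, 196.
Linear molecule, 5 cuts → 6 fragments:
  1–30 → 30 bp
  31–37 → 7 bp
  38–117 → 80 bp
  118–170 → 53 bp
  171–196 → 26 bp
  197–238 → 42 bp
Sorted largest to smallest: 80, 53, 42, 30, 26, 7 bp.

80, 53, 42, 30, 26, 7 bp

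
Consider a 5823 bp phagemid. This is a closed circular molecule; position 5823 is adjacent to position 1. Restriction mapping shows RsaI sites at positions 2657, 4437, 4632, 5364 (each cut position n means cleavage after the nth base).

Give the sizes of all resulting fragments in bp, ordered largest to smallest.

3116, 1780, 732, 195 bp

Circular molecule, 4 cuts → 4 fragments:
  4437 − 2657 = 1780 bp
  4632 − 4437 = 195 bp
  5364 − 4632 = 732 bp
  wrap: 5823 − 5364 + 2657 = 3116 bp
Sorted largest to smallest: 3116, 1780, 732, 195 bp.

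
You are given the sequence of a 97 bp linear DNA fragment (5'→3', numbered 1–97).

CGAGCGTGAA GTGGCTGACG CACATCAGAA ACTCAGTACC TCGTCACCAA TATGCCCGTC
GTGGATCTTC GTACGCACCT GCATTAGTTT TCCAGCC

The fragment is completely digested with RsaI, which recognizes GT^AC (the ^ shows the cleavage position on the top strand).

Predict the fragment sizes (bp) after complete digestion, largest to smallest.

RsaI sites (GTAC) start at positions 36, 71.
RsaI cuts after base 2 of each site, so after positions 37, 72.
Linear molecule, 2 cuts → 3 fragments:
  1–37 → 37 bp
  38–72 → 35 bp
  73–97 → 25 bp
Sorted largest to smallest: 37, 35, 25 bp.

37, 35, 25 bp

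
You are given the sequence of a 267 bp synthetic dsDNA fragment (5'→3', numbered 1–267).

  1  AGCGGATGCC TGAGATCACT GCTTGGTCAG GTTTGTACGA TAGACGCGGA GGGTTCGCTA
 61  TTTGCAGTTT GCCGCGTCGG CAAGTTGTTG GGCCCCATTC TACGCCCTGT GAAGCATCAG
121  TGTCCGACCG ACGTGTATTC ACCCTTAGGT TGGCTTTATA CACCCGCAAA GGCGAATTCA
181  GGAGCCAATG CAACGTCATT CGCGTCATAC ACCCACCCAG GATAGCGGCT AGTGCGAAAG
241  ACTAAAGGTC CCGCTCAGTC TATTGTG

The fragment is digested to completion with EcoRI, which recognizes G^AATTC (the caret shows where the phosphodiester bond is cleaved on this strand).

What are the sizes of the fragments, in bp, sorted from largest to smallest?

174, 93 bp

The EcoRI site (GAATTC) starts at position 174.
EcoRI cuts after the first base of each site, so after position 174.
Linear molecule, 1 cut → 2 fragments:
  1–174 → 174 bp
  175–267 → 93 bp
Sorted largest to smallest: 174, 93 bp.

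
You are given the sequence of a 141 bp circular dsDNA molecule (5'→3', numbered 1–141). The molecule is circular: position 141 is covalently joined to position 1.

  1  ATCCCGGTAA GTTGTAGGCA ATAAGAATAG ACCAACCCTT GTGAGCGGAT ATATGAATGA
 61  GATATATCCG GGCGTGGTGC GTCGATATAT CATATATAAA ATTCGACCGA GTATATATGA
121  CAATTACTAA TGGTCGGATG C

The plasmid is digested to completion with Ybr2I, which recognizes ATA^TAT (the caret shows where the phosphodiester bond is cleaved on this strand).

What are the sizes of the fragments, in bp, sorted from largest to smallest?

Ybr2I sites (ATATAT) start at positions 49, 62, 85, 92, 113.
Ybr2I cuts after base 3 of each site, so after positions 51, 64, 87, 94, 115.
Circular molecule, 5 cuts → 5 fragments:
  52–64 → 13 bp
  65–87 → 23 bp
  88–94 → 7 bp
  95–115 → 21 bp
  116–141 then 1–51 → 26 + 51 = 77 bp
Sorted largest to smallest: 77, 23, 21, 13, 7 bp.

77, 23, 21, 13, 7 bp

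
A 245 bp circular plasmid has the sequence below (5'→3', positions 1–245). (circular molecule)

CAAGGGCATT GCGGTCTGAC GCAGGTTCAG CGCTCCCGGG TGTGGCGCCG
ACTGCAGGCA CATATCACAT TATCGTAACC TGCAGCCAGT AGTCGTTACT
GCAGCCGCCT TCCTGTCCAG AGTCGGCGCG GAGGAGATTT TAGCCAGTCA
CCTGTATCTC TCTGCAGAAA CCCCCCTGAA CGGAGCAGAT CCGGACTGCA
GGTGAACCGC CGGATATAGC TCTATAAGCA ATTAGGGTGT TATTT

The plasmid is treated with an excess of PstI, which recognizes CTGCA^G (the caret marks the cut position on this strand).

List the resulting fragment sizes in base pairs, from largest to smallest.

PstI sites (CTGCAG) start at positions 52, 80, 99, 162, 196.
PstI cuts after base 5 of each site (before the last base), so after positions 56, 84, 103, 166, 200.
Circular molecule, 5 cuts → 5 fragments:
  57–84 → 28 bp
  85–103 → 19 bp
  104–166 → 63 bp
  167–200 → 34 bp
  201–245 then 1–56 → 45 + 56 = 101 bp
Sorted largest to smallest: 101, 63, 34, 28, 19 bp.

101, 63, 34, 28, 19 bp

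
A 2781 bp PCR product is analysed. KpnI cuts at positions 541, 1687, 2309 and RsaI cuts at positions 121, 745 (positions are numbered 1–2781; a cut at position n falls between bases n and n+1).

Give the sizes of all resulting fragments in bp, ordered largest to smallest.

942, 622, 472, 420, 204, 121 bp

Combined cut positions (sorted): 121, 541, 745, 1687, 2309.
Linear molecule, 5 cuts → 6 fragments:
  121 − 0 = 121 bp
  541 − 121 = 420 bp
  745 − 541 = 204 bp
  1687 − 745 = 942 bp
  2309 − 1687 = 622 bp
  2781 − 2309 = 472 bp
Sorted largest to smallest: 942, 622, 472, 420, 204, 121 bp.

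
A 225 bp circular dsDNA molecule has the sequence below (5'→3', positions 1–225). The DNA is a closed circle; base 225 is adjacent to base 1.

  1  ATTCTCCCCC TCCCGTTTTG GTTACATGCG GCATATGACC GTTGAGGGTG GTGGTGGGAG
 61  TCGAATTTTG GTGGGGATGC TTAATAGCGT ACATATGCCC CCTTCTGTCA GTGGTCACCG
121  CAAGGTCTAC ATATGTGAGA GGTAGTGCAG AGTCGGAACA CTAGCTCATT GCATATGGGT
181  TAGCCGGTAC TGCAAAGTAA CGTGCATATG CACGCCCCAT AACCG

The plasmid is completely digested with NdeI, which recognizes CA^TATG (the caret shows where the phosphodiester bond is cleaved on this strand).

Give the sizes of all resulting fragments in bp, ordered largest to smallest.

60, 52, 42, 38, 33 bp

NdeI sites (CATATG) start at positions 32, 92, 130, 172, 205.
NdeI cuts after base 2 of each site, so after positions 33, 93, 131, 173, 206.
Circular molecule, 5 cuts → 5 fragments:
  34–93 → 60 bp
  94–131 → 38 bp
  132–173 → 42 bp
  174–206 → 33 bp
  207–225 then 1–33 → 19 + 33 = 52 bp
Sorted largest to smallest: 60, 52, 42, 38, 33 bp.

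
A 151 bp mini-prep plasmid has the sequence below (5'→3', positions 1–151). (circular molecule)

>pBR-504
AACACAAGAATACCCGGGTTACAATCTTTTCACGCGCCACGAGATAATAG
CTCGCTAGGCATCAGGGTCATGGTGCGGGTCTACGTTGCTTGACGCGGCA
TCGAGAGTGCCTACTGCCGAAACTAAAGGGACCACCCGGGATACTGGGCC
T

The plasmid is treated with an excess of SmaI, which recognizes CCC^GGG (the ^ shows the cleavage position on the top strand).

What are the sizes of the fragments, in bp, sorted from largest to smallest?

SmaI sites (CCCGGG) start at positions 13, 135.
SmaI cuts after base 3 of each site, so after positions 15, 137.
Circular molecule, 2 cuts → 2 fragments:
  16–137 → 122 bp
  138–151 then 1–15 → 14 + 15 = 29 bp
Sorted largest to smallest: 122, 29 bp.

122, 29 bp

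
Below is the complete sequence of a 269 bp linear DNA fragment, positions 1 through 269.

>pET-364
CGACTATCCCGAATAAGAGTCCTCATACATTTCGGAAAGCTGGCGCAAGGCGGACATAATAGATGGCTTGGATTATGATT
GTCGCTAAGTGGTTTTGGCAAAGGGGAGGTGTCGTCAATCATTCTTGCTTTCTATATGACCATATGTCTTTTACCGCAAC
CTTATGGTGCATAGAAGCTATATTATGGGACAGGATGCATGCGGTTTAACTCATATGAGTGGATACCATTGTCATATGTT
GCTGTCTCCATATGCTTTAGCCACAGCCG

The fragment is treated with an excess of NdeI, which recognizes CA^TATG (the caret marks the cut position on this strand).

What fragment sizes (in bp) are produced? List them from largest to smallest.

142, 71, 21, 19, 16 bp

NdeI sites (CATATG) start at positions 141, 212, 233, 249.
NdeI cuts after base 2 of each site, so after positions 142, 213, 234, 250.
Linear molecule, 4 cuts → 5 fragments:
  1–142 → 142 bp
  143–213 → 71 bp
  214–234 → 21 bp
  235–250 → 16 bp
  251–269 → 19 bp
Sorted largest to smallest: 142, 71, 21, 19, 16 bp.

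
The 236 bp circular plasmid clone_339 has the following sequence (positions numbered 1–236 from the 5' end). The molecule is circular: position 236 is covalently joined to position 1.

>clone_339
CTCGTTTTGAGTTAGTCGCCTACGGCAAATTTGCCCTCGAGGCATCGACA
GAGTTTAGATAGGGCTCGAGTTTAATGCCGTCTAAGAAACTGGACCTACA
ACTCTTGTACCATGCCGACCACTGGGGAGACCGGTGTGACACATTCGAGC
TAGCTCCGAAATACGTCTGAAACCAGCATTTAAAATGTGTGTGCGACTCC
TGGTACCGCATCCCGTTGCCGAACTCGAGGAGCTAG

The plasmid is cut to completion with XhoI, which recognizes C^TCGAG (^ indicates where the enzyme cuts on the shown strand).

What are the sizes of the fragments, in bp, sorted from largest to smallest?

XhoI sites (CTCGAG) start at positions 36, 65, 224.
XhoI cuts after the first base of each site, so after positions 36, 65, 224.
Circular molecule, 3 cuts → 3 fragments:
  37–65 → 29 bp
  66–224 → 159 bp
  225–236 then 1–36 → 12 + 36 = 48 bp
Sorted largest to smallest: 159, 48, 29 bp.

159, 48, 29 bp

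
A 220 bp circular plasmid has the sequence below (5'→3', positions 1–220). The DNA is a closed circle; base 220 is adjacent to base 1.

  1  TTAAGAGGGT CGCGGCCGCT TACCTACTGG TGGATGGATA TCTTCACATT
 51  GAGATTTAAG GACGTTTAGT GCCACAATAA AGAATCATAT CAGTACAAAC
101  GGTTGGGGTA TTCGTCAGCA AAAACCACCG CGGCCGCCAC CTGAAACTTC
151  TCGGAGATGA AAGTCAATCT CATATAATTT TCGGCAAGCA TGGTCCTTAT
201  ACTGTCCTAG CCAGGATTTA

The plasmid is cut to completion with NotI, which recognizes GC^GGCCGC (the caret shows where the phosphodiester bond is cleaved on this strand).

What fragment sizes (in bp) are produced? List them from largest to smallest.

118, 102 bp

NotI sites (GCGGCCGC) start at positions 12, 130.
NotI cuts after base 2 of each site, so after positions 13, 131.
Circular molecule, 2 cuts → 2 fragments:
  14–131 → 118 bp
  132–220 then 1–13 → 89 + 13 = 102 bp
Sorted largest to smallest: 118, 102 bp.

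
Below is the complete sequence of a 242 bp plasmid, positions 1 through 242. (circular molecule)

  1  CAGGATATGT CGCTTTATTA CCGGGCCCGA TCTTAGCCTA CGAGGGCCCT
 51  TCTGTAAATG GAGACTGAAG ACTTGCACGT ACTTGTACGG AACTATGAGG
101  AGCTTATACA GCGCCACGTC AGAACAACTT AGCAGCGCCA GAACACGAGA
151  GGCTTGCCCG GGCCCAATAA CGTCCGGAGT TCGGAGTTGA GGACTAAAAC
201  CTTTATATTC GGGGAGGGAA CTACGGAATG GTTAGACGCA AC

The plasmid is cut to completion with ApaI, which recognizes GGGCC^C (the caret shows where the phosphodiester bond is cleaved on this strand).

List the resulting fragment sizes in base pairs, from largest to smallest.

116, 105, 21 bp

ApaI sites (GGGCCC) start at positions 23, 44, 160.
ApaI cuts after base 5 of each site (before the last base), so after positions 27, 48, 164.
Circular molecule, 3 cuts → 3 fragments:
  28–48 → 21 bp
  49–164 → 116 bp
  165–242 then 1–27 → 78 + 27 = 105 bp
Sorted largest to smallest: 116, 105, 21 bp.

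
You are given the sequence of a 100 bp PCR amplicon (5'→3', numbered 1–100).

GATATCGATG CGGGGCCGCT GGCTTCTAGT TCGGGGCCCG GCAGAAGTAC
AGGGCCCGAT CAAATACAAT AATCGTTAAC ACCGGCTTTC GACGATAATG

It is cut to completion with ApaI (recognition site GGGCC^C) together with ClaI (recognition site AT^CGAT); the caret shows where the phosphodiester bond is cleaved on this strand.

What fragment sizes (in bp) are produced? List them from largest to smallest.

ApaI sites (GGGCCC) start at positions 34, 52.
ApaI cuts after base 5 of each site (before the last base), so after positions 38, 56.
The ClaI site (ATCGAT) starts at position 4.
ClaI cuts after base 2 of each site, so after position 5.
Combined cut positions: 5, 38, 56.
Linear molecule, 3 cuts → 4 fragments:
  1–5 → 5 bp
  6–38 → 33 bp
  39–56 → 18 bp
  57–100 → 44 bp
Sorted largest to smallest: 44, 33, 18, 5 bp.

44, 33, 18, 5 bp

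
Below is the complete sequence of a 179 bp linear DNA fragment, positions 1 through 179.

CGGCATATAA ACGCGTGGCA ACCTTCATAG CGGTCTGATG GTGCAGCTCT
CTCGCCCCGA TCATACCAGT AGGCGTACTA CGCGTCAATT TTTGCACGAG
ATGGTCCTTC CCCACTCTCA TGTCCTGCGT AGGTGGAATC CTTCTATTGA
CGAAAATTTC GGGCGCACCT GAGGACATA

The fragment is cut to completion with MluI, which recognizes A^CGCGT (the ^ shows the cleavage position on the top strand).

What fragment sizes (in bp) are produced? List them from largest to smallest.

MluI sites (ACGCGT) start at positions 11, 80.
MluI cuts after the first base of each site, so after positions 11, 80.
Linear molecule, 2 cuts → 3 fragments:
  1–11 → 11 bp
  12–80 → 69 bp
  81–179 → 99 bp
Sorted largest to smallest: 99, 69, 11 bp.

99, 69, 11 bp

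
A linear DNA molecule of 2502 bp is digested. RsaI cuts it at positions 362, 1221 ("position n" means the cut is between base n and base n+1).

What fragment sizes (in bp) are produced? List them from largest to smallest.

1281, 859, 362 bp

Linear molecule, 2 cuts → 3 fragments:
  362 − 0 = 362 bp
  1221 − 362 = 859 bp
  2502 − 1221 = 1281 bp
Sorted largest to smallest: 1281, 859, 362 bp.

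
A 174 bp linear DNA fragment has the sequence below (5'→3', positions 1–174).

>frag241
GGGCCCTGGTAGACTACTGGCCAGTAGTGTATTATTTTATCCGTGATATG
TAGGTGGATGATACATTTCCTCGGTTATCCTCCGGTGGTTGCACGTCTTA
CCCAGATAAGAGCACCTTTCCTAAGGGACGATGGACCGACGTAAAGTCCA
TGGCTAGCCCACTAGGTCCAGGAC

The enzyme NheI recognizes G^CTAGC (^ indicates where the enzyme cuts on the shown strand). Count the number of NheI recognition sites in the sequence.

1

GCTAGC occurs starting at position 153.
NheI cuts at 1 site.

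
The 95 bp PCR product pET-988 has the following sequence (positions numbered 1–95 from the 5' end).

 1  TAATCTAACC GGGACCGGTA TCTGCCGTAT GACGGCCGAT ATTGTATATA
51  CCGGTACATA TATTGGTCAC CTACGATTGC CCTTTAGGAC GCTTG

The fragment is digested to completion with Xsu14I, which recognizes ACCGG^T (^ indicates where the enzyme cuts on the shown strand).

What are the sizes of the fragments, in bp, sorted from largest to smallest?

Xsu14I sites (ACCGGT) start at positions 14, 50.
Xsu14I cuts after base 5 of each site (before the last base), so after positions 18, 54.
Linear molecule, 2 cuts → 3 fragments:
  1–18 → 18 bp
  19–54 → 36 bp
  55–95 → 41 bp
Sorted largest to smallest: 41, 36, 18 bp.

41, 36, 18 bp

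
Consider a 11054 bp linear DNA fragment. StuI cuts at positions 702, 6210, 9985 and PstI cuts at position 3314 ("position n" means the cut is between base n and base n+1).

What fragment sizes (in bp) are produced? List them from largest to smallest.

Combined cut positions (sorted): 702, 3314, 6210, 9985.
Linear molecule, 4 cuts → 5 fragments:
  702 − 0 = 702 bp
  3314 − 702 = 2612 bp
  6210 − 3314 = 2896 bp
  9985 − 6210 = 3775 bp
  11054 − 9985 = 1069 bp
Sorted largest to smallest: 3775, 2896, 2612, 1069, 702 bp.

3775, 2896, 2612, 1069, 702 bp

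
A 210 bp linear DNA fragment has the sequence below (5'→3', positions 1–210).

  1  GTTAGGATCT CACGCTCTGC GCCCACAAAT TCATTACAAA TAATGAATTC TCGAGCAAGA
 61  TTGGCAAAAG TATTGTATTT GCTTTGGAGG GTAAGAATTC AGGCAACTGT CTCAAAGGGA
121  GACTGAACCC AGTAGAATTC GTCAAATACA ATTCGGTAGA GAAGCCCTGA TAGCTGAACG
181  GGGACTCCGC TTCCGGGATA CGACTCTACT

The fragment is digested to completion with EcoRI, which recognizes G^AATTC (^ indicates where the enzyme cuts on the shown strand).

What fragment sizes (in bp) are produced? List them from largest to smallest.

75, 50, 45, 40 bp

EcoRI sites (GAATTC) start at positions 45, 95, 135.
EcoRI cuts after the first base of each site, so after positions 45, 95, 135.
Linear molecule, 3 cuts → 4 fragments:
  1–45 → 45 bp
  46–95 → 50 bp
  96–135 → 40 bp
  136–210 → 75 bp
Sorted largest to smallest: 75, 50, 45, 40 bp.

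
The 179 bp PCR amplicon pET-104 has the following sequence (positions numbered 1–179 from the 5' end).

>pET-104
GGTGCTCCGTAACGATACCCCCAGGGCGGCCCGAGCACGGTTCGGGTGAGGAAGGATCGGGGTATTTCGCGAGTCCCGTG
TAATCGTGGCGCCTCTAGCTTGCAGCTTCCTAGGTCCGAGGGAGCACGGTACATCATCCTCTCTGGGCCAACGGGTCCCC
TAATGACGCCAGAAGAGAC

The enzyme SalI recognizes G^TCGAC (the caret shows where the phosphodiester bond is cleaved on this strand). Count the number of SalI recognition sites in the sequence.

0

No occurrence of GTCGAC is present in the sequence.
SalI does not cut: 0 sites.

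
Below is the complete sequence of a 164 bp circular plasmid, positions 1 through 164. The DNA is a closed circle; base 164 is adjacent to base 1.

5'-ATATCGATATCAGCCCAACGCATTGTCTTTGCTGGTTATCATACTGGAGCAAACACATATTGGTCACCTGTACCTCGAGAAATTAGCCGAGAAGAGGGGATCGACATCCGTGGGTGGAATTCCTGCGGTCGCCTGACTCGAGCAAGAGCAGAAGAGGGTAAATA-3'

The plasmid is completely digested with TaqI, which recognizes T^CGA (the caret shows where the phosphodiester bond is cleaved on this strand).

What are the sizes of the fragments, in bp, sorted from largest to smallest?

71, 37, 30, 26 bp

TaqI sites (TCGA) start at positions 4, 75, 101, 138.
TaqI cuts after the first base of each site, so after positions 4, 75, 101, 138.
Circular molecule, 4 cuts → 4 fragments:
  5–75 → 71 bp
  76–101 → 26 bp
  102–138 → 37 bp
  139–164 then 1–4 → 26 + 4 = 30 bp
Sorted largest to smallest: 71, 37, 30, 26 bp.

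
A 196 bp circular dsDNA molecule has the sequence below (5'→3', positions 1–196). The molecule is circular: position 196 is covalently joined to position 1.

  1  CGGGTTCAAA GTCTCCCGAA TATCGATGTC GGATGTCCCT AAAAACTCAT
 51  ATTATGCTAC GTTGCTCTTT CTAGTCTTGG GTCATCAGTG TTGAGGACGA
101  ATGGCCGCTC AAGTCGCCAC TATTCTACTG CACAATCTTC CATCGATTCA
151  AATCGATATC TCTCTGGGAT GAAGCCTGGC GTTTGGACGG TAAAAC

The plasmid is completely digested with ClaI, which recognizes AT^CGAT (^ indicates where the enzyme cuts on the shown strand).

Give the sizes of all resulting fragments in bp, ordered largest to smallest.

ClaI sites (ATCGAT) start at positions 22, 142, 152.
ClaI cuts after base 2 of each site, so after positions 23, 143, 153.
Circular molecule, 3 cuts → 3 fragments:
  24–143 → 120 bp
  144–153 → 10 bp
  154–196 then 1–23 → 43 + 23 = 66 bp
Sorted largest to smallest: 120, 66, 10 bp.

120, 66, 10 bp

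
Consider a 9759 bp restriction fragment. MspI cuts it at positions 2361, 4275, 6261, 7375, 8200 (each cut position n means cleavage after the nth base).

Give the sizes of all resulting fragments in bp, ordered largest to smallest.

Linear molecule, 5 cuts → 6 fragments:
  2361 − 0 = 2361 bp
  4275 − 2361 = 1914 bp
  6261 − 4275 = 1986 bp
  7375 − 6261 = 1114 bp
  8200 − 7375 = 825 bp
  9759 − 8200 = 1559 bp
Sorted largest to smallest: 2361, 1986, 1914, 1559, 1114, 825 bp.

2361, 1986, 1914, 1559, 1114, 825 bp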